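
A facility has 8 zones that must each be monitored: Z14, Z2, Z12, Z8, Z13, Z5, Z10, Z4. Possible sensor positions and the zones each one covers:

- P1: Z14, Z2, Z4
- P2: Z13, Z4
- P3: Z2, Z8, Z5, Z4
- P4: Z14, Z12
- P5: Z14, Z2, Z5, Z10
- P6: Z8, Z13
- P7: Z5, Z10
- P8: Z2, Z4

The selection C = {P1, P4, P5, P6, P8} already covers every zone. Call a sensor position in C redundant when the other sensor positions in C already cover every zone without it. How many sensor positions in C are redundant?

2

Drop P1: the rest still cover every zone — redundant.
Drop P4: Z12 uncovered — not redundant.
Drop P5: Z5, Z10 uncovered — not redundant.
Drop P6: Z8, Z13 uncovered — not redundant.
Drop P8: the rest still cover every zone — redundant.
2 redundant: P1, P8.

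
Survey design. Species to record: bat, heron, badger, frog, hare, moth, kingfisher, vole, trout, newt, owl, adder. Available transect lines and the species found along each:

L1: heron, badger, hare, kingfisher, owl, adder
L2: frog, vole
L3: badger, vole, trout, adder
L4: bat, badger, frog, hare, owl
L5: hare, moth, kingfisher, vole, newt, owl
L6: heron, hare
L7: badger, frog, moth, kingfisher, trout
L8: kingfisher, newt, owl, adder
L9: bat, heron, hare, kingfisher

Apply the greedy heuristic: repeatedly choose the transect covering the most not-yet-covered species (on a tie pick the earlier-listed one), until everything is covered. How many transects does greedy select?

Pick 1: L1 covers 6 new species (heron, badger, hare, kingfisher, owl, adder).
Pick 2: L5 covers 3 new species (moth, vole, newt).
Pick 3: L4 covers 2 new species (bat, frog).
Pick 4: L3 covers 1 new species (trout).
Greedy uses 4 transects.

4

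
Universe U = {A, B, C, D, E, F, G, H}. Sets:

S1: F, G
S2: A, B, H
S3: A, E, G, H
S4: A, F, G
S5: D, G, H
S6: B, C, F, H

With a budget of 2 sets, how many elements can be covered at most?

7

Choosing S3, S6 covers {A, B, C, E, F, G, H} — 7 elements.
No choice of 2 sets does better; here D is left uncovered.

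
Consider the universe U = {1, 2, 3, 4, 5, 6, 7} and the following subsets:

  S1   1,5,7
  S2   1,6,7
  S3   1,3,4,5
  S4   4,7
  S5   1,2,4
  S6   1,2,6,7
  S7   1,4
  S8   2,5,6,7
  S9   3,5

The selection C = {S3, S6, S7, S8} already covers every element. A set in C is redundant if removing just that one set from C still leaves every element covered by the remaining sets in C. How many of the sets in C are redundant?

Drop S3: 3 uncovered — not redundant.
Drop S6: the rest still cover every element — redundant.
Drop S7: the rest still cover every element — redundant.
Drop S8: the rest still cover every element — redundant.
3 redundant: S6, S7, S8.

3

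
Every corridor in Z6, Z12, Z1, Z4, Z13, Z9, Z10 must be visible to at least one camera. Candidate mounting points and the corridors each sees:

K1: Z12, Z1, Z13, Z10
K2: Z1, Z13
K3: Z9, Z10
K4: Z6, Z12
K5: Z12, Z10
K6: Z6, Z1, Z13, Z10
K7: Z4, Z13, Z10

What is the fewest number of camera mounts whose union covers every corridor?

K1, K3, K4, K7 together cover {Z6, Z12, Z1, Z4, Z13, Z9, Z10} — every corridor.
No 3 of the 7 camera mounts cover everything (all 35 triples fall short), so 4 is minimum.

4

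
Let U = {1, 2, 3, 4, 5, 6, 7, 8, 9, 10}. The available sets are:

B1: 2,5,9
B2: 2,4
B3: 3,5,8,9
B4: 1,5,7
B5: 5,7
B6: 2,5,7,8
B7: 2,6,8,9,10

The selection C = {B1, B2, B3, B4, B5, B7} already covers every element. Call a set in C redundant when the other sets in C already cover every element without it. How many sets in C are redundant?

2

Drop B1: the rest still cover every element — redundant.
Drop B2: 4 uncovered — not redundant.
Drop B3: 3 uncovered — not redundant.
Drop B4: 1 uncovered — not redundant.
Drop B5: the rest still cover every element — redundant.
Drop B7: 6, 10 uncovered — not redundant.
2 redundant: B1, B5.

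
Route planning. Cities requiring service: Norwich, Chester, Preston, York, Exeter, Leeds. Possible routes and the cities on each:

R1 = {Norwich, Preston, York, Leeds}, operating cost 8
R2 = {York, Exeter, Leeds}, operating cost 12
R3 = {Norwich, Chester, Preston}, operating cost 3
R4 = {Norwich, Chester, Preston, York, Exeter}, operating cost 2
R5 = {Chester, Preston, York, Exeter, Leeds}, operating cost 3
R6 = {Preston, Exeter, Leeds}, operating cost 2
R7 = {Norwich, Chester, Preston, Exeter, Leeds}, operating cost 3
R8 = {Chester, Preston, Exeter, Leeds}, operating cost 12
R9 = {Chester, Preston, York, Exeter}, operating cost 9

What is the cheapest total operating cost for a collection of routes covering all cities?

4

R4, R6 cover every city at operating cost 2 + 2 = 4.
Any cover uses at least 2 routes; among all covering selections none totals below 4.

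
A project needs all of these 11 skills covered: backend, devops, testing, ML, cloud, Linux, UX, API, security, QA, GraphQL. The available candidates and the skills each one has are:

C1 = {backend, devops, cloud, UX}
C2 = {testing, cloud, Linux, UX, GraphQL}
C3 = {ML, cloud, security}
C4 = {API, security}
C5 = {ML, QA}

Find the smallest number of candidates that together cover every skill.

4

C1, C2, C4, C5 together cover {backend, devops, testing, ML, cloud, Linux, UX, API, security, QA, GraphQL} — every skill.
No 3 of the 5 candidates cover everything (all 10 triples fall short), so 4 is minimum.
Greedy (largest uncovered first) would take C2, C1, C3, C4, C5 — 5 candidates — but 4 suffice.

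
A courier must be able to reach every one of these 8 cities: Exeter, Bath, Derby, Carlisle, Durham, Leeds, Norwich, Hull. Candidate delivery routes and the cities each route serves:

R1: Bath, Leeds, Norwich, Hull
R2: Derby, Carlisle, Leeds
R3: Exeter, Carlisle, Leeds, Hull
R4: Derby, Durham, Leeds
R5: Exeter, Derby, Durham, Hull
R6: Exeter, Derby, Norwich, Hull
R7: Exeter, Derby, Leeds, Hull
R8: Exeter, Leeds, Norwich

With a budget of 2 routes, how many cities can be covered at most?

Choosing R1, R5 covers {Exeter, Bath, Derby, Durham, Leeds, Norwich, Hull} — 7 cities.
No choice of 2 routes does better; here Carlisle is left uncovered.

7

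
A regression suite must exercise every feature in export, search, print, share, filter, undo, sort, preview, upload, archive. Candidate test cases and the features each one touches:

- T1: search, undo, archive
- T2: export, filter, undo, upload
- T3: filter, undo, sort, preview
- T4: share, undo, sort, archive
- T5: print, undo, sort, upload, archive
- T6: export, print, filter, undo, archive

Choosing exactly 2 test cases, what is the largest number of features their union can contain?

Choosing T2, T4 covers {export, share, filter, undo, sort, upload, archive} — 7 features.
No choice of 2 test cases does better; here search, print, preview are left uncovered.

7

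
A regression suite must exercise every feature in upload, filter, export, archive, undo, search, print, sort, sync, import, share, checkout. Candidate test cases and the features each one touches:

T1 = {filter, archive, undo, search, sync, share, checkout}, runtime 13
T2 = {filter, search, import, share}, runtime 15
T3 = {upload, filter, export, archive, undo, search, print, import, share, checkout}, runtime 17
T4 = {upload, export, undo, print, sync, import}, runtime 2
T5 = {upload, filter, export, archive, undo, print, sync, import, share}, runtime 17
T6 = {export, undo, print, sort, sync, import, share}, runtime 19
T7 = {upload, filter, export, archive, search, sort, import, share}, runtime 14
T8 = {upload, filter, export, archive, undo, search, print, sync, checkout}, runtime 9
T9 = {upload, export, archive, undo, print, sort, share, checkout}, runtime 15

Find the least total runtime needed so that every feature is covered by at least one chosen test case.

T7, T8 cover every feature at runtime 14 + 9 = 23.
Any cover uses at least 2 test cases; among all covering selections none totals below 23.
Greedy by coverage-per-runtime would pick T4, T8, T7 for 25 — worse than the optimum 23.

23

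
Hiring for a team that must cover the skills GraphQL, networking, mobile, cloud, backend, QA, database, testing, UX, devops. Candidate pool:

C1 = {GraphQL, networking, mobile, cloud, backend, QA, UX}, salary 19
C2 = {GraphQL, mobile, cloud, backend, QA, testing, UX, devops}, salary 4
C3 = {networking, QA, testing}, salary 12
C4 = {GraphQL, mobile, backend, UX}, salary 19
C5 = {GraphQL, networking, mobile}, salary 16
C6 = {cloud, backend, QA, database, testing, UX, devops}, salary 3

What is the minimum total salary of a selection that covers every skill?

C5, C6 cover every skill at salary 16 + 3 = 19.
Any cover uses at least 2 candidates; among all covering selections none totals below 19.

19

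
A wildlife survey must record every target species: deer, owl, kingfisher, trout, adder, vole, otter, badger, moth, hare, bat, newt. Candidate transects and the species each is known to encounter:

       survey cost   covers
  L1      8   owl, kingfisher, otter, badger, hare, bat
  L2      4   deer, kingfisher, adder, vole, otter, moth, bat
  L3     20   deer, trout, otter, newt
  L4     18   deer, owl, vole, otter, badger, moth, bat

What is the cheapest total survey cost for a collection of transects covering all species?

L1, L2, L3 cover every species at survey cost 8 + 4 + 20 = 32.
Any cover uses at least 3 transects; among all covering selections none totals below 32.

32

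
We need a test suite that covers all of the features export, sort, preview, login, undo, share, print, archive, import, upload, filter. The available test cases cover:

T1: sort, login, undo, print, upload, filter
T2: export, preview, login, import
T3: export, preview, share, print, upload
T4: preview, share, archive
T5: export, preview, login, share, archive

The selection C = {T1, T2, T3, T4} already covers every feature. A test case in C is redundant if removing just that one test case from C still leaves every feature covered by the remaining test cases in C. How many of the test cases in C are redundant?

1

Drop T1: sort, undo, filter uncovered — not redundant.
Drop T2: import uncovered — not redundant.
Drop T3: the rest still cover every feature — redundant.
Drop T4: archive uncovered — not redundant.
1 redundant: T3.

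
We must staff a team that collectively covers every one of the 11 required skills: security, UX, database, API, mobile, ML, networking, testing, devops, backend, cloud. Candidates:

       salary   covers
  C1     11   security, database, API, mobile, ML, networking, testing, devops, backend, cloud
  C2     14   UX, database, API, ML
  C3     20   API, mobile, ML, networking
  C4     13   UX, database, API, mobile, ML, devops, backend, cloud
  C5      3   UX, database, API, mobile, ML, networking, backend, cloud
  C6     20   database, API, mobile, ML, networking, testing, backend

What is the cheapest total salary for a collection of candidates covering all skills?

C1, C5 cover every skill at salary 11 + 3 = 14.
Any cover uses at least 2 candidates; among all covering selections none totals below 14.

14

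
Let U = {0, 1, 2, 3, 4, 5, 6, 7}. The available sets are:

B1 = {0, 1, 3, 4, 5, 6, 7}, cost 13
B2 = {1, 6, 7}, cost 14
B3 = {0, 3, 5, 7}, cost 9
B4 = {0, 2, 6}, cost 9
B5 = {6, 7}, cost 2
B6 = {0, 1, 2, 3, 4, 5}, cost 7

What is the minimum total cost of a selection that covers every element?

9

B5, B6 cover every element at cost 2 + 7 = 9.
Any cover uses at least 2 sets; among all covering selections none totals below 9.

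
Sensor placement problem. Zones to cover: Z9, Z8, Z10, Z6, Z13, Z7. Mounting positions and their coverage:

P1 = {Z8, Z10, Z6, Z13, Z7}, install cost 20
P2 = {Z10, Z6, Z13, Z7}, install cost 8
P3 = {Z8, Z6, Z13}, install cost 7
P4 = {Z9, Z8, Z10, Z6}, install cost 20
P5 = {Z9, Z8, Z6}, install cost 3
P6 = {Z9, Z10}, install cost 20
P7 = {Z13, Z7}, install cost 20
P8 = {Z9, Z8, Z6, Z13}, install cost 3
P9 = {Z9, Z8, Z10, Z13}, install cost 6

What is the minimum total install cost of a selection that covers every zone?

P2, P5 cover every zone at install cost 8 + 3 = 11.
Any cover uses at least 2 sensor positions; among all covering selections none totals below 11.

11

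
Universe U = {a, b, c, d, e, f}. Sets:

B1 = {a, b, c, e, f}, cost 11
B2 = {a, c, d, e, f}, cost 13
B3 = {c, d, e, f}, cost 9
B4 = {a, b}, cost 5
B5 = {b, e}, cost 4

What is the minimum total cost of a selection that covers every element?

B3, B4 cover every element at cost 9 + 5 = 14.
Any cover uses at least 2 sets; among all covering selections none totals below 14.
Greedy by coverage-per-cost would pick B5, B3, B4 for 18 — worse than the optimum 14.

14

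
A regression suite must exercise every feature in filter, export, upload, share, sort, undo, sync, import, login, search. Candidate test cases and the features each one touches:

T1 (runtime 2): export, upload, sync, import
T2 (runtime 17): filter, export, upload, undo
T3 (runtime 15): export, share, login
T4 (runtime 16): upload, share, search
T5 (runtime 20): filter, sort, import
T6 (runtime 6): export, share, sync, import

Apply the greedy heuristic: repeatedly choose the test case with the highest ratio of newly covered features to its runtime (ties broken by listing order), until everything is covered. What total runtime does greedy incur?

Pick 1: T1 adds 4 new (export, upload, sync, import) at runtime 2 (ratio 4/2).
Pick 2: T6 adds 1 new (share) at runtime 6 (ratio 1/6).
Pick 3: T2 adds 2 new (filter, undo) at runtime 17 (ratio 2/17).
Pick 4: T3 adds 1 new (login) at runtime 15 (ratio 1/15).
Pick 5: T4 adds 1 new (search) at runtime 16 (ratio 1/16).
Pick 6: T5 adds 1 new (sort) at runtime 20 (ratio 1/20).
Greedy total runtime: 2 + 6 + 17 + 15 + 16 + 20 = 76. (The true optimum is 70, so greedy overshoots here.)

76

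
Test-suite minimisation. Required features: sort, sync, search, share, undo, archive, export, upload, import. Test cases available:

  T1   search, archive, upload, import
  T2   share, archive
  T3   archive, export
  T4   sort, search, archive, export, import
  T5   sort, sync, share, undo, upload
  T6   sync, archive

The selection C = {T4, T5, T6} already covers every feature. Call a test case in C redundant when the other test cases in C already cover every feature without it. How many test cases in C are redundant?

Drop T4: search, export, import uncovered — not redundant.
Drop T5: share, undo, upload uncovered — not redundant.
Drop T6: the rest still cover every feature — redundant.
1 redundant: T6.

1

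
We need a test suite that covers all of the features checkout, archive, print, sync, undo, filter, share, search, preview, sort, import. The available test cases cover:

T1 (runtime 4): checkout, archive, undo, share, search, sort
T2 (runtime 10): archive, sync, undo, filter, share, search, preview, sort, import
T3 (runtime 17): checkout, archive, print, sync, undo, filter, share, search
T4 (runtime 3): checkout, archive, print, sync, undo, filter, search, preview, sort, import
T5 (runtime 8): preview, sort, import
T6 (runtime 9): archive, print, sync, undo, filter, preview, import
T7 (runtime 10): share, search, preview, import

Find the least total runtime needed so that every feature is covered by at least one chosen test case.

T1, T4 cover every feature at runtime 4 + 3 = 7.
Any cover uses at least 2 test cases; among all covering selections none totals below 7.

7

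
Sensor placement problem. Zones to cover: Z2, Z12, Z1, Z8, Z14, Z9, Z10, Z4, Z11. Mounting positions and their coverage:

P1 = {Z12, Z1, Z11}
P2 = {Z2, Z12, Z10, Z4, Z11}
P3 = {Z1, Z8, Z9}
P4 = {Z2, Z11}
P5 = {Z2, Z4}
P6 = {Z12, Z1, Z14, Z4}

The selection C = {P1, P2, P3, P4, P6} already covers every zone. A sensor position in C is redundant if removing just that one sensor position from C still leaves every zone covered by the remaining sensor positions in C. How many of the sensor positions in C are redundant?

Drop P1: the rest still cover every zone — redundant.
Drop P2: Z10 uncovered — not redundant.
Drop P3: Z8, Z9 uncovered — not redundant.
Drop P4: the rest still cover every zone — redundant.
Drop P6: Z14 uncovered — not redundant.
2 redundant: P1, P4.

2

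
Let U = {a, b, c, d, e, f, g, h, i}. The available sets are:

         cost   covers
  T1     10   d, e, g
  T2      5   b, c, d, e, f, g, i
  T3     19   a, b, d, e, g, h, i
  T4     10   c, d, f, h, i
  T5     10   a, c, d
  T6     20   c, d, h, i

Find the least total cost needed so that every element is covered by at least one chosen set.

T2, T3 cover every element at cost 5 + 19 = 24.
Any cover uses at least 2 sets; among all covering selections none totals below 24.

24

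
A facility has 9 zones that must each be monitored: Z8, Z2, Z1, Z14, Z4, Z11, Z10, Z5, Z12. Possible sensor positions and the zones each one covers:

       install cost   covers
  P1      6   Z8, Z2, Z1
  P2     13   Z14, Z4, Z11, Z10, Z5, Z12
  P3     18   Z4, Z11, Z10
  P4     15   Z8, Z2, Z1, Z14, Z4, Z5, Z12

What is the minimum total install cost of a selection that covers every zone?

P1, P2 cover every zone at install cost 6 + 13 = 19.
Any cover uses at least 2 sensor positions; among all covering selections none totals below 19.

19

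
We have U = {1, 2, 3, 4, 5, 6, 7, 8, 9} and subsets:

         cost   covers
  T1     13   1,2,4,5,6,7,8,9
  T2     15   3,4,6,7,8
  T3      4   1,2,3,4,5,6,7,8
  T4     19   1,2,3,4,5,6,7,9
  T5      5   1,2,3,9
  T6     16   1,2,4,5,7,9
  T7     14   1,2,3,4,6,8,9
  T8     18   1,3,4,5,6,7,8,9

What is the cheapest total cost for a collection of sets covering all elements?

T3, T5 cover every element at cost 4 + 5 = 9.
Any cover uses at least 2 sets; among all covering selections none totals below 9.

9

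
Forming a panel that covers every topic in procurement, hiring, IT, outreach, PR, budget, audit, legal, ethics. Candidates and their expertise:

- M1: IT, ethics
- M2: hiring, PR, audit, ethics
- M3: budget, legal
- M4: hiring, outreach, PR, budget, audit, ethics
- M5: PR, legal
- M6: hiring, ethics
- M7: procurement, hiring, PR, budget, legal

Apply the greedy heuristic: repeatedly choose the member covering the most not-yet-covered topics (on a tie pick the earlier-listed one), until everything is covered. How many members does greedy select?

3

Pick 1: M4 covers 6 new topics (hiring, outreach, PR, budget, audit, ethics).
Pick 2: M7 covers 2 new topics (procurement, legal).
Pick 3: M1 covers 1 new topics (IT).
Greedy uses 3 members.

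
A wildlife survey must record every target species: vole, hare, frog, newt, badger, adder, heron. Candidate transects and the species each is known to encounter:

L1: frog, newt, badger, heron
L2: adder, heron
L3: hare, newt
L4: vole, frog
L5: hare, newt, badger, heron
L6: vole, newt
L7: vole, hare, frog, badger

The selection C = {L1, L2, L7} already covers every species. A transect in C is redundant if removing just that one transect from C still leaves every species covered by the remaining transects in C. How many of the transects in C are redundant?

Drop L1: newt uncovered — not redundant.
Drop L2: adder uncovered — not redundant.
Drop L7: vole, hare uncovered — not redundant.
None of the transects in C is redundant.

0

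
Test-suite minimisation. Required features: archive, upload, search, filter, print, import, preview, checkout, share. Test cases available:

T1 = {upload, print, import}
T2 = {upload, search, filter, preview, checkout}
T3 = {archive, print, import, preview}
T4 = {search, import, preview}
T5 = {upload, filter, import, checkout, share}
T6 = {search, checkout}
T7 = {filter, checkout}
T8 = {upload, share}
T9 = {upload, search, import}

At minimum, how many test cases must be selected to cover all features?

T2, T3, T5 together cover {archive, upload, search, filter, print, import, preview, checkout, share} — every feature.
No 2 of the 9 test cases cover everything (all 36 pairs fall short), so 3 is minimum.

3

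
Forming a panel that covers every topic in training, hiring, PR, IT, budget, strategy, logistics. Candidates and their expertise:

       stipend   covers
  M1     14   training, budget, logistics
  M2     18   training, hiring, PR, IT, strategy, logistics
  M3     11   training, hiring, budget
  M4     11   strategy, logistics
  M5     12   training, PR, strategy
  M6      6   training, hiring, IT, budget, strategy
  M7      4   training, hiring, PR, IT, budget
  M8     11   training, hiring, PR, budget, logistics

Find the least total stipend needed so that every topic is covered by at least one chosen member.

M4, M7 cover every topic at stipend 11 + 4 = 15.
Any cover uses at least 2 members; among all covering selections none totals below 15.

15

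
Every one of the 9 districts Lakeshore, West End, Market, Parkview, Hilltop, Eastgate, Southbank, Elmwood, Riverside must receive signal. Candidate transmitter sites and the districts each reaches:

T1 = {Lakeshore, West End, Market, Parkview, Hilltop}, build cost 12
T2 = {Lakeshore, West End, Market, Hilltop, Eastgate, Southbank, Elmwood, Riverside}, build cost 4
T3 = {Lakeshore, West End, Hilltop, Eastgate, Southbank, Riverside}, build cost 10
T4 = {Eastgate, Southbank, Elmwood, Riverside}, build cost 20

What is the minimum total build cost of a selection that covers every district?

16

T1, T2 cover every district at build cost 12 + 4 = 16.
Any cover uses at least 2 transmitter sites; among all covering selections none totals below 16.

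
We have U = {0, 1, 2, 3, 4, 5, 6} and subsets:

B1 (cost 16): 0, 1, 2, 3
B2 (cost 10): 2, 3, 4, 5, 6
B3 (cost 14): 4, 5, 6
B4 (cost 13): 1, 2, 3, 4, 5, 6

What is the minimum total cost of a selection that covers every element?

B1, B2 cover every element at cost 16 + 10 = 26.
Any cover uses at least 2 sets; among all covering selections none totals below 26.

26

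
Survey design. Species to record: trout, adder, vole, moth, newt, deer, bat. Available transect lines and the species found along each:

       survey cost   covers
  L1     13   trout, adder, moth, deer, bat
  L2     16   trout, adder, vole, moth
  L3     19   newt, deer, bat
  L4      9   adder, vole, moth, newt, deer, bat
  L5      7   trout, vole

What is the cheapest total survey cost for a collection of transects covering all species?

16

L4, L5 cover every species at survey cost 9 + 7 = 16.
Any cover uses at least 2 transects; among all covering selections none totals below 16.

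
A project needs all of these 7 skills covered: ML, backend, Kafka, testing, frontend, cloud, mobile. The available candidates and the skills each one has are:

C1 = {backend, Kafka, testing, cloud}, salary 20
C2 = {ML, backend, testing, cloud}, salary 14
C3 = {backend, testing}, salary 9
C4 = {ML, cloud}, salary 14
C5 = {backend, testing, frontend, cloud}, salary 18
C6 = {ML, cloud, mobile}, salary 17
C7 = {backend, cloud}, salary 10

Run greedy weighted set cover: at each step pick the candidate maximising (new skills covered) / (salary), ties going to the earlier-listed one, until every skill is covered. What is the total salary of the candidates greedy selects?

Pick 1: C2 adds 4 new (ML, backend, testing, cloud) at salary 14 (ratio 4/14).
Pick 2: C6 adds 1 new (mobile) at salary 17 (ratio 1/17).
Pick 3: C5 adds 1 new (frontend) at salary 18 (ratio 1/18).
Pick 4: C1 adds 1 new (Kafka) at salary 20 (ratio 1/20).
Greedy total salary: 14 + 17 + 18 + 20 = 69. (The true optimum is 55, so greedy overshoots here.)

69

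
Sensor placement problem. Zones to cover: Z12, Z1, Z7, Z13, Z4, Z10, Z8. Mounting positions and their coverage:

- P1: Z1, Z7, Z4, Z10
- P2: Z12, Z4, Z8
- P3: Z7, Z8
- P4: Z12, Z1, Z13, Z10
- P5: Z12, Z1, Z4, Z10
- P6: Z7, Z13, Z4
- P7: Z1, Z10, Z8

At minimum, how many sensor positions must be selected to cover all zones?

P1, P2, P4 together cover {Z12, Z1, Z7, Z13, Z4, Z10, Z8} — every zone.
No 2 of the 7 sensor positions cover everything (all 21 pairs fall short), so 3 is minimum.

3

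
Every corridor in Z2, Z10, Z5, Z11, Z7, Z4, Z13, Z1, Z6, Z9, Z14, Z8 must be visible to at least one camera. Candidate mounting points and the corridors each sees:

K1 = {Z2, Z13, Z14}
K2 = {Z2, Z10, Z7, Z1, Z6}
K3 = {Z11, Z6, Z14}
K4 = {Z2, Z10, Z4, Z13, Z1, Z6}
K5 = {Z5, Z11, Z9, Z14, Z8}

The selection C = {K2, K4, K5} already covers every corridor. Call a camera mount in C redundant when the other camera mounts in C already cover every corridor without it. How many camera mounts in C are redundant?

0

Drop K2: Z7 uncovered — not redundant.
Drop K4: Z4, Z13 uncovered — not redundant.
Drop K5: Z5, Z11, Z9, Z14, … uncovered — not redundant.
None of the camera mounts in C is redundant.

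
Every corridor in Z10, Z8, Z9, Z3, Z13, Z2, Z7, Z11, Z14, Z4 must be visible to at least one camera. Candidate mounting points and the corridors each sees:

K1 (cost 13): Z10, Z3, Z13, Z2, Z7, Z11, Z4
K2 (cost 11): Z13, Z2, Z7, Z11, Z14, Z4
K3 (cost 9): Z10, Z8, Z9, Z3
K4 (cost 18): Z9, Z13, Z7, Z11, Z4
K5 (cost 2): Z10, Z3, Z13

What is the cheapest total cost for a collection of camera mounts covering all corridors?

20

K2, K3 cover every corridor at cost 11 + 9 = 20.
Any cover uses at least 2 camera mounts; among all covering selections none totals below 20.
Greedy by coverage-per-cost would pick K5, K2, K3 for 22 — worse than the optimum 20.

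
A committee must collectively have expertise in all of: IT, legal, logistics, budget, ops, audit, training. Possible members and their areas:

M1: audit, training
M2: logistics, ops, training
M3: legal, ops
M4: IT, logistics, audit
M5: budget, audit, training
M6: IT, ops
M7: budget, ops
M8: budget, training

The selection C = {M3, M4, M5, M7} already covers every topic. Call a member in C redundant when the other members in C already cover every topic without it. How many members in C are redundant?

Drop M3: legal uncovered — not redundant.
Drop M4: IT, logistics uncovered — not redundant.
Drop M5: training uncovered — not redundant.
Drop M7: the rest still cover every topic — redundant.
1 redundant: M7.

1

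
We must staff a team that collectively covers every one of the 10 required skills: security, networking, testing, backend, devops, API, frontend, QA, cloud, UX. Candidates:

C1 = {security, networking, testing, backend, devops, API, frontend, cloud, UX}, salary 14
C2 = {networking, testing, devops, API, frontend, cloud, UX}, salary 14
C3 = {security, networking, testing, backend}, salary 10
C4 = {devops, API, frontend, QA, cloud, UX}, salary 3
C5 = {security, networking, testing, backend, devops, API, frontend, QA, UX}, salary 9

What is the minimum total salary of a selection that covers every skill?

12

C4, C5 cover every skill at salary 3 + 9 = 12.
Any cover uses at least 2 candidates; among all covering selections none totals below 12.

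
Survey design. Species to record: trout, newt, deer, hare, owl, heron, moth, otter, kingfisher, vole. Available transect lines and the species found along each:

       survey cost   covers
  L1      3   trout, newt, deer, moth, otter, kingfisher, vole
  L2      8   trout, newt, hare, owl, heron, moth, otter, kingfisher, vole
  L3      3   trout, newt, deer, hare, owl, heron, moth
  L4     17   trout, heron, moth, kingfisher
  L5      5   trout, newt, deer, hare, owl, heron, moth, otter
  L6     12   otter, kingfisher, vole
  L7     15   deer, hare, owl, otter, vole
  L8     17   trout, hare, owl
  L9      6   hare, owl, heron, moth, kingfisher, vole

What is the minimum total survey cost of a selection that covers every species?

6

L1, L3 cover every species at survey cost 3 + 3 = 6.
Any cover uses at least 2 transects; among all covering selections none totals below 6.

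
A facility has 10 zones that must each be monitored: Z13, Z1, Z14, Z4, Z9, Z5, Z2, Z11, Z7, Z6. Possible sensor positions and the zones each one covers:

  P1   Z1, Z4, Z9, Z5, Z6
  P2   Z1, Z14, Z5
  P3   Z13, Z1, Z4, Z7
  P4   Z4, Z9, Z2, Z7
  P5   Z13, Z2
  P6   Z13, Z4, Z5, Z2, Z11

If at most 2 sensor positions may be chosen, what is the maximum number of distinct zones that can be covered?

8

Choosing P1, P6 covers {Z13, Z1, Z4, Z9, Z5, Z2, Z11, Z6} — 8 zones.
No choice of 2 sensor positions does better; here Z14, Z7 are left uncovered.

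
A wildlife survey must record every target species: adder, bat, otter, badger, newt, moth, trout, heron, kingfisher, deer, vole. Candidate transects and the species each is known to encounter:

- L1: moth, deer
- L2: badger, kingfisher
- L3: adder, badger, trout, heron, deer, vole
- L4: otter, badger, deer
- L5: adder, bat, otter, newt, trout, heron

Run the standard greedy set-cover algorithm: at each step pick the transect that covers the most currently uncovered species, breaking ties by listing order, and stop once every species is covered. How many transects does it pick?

Pick 1: L3 covers 6 new species (adder, badger, trout, heron, deer, vole).
Pick 2: L5 covers 3 new species (bat, otter, newt).
Pick 3: L1 covers 1 new species (moth).
Pick 4: L2 covers 1 new species (kingfisher).
Greedy uses 4 transects.

4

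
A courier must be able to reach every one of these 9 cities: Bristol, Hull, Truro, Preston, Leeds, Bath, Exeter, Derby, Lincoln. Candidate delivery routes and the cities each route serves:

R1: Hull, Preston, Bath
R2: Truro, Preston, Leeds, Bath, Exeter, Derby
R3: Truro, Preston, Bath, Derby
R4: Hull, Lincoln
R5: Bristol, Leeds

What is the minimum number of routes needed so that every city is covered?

3

R2, R4, R5 together cover {Bristol, Hull, Truro, Preston, Leeds, Bath, Exeter, Derby, Lincoln} — every city.
No 2 of the 5 routes cover everything (all 10 pairs fall short), so 3 is minimum.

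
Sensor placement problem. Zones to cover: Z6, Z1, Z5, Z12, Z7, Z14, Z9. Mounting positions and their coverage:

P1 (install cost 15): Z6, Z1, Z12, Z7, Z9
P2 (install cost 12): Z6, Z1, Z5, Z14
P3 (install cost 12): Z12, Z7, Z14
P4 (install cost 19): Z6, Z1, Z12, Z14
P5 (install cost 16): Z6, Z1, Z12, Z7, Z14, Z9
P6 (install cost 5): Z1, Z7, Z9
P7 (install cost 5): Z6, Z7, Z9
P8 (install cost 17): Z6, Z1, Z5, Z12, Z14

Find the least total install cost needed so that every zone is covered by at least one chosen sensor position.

22

P6, P8 cover every zone at install cost 5 + 17 = 22.
Any cover uses at least 2 sensor positions; among all covering selections none totals below 22.
Greedy by coverage-per-install cost would pick P6, P2, P3 for 29 — worse than the optimum 22.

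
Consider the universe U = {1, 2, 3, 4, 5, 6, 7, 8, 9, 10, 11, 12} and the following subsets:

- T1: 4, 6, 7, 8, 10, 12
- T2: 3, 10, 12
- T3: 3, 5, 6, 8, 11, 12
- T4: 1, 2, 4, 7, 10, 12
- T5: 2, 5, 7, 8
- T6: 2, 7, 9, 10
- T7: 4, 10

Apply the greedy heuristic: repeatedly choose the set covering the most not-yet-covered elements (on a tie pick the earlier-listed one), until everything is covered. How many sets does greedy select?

Pick 1: T1 covers 6 new elements (4, 6, 7, 8, 10, 12).
Pick 2: T3 covers 3 new elements (3, 5, 11).
Pick 3: T4 covers 2 new elements (1, 2).
Pick 4: T6 covers 1 new elements (9).
Greedy uses 4 sets. (The true minimum is 3.)

4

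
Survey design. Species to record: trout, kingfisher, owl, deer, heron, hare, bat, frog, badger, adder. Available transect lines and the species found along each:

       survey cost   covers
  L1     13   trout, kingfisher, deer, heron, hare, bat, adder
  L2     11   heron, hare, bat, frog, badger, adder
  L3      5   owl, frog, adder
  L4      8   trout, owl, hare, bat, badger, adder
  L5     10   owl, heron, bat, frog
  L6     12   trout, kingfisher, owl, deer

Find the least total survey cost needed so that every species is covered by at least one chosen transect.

23

L2, L6 cover every species at survey cost 11 + 12 = 23.
Any cover uses at least 2 transects; among all covering selections none totals below 23.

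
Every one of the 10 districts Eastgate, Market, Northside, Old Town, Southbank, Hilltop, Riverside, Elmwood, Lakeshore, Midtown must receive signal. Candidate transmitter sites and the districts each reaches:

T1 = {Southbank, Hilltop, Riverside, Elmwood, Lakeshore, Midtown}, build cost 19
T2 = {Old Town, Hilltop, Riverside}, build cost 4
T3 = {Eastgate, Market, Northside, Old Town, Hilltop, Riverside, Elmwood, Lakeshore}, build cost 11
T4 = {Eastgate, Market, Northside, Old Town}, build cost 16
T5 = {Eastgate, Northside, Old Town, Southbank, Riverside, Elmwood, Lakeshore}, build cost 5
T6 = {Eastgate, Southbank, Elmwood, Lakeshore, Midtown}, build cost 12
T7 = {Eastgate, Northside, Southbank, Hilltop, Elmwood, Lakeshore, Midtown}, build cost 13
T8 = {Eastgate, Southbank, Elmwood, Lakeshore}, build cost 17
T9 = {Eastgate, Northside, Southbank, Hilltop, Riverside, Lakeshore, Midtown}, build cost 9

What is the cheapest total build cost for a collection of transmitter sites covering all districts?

T3, T9 cover every district at build cost 11 + 9 = 20.
Any cover uses at least 2 transmitter sites; among all covering selections none totals below 20.
Greedy by coverage-per-build cost would pick T5, T2, T9, T3 for 29 — worse than the optimum 20.

20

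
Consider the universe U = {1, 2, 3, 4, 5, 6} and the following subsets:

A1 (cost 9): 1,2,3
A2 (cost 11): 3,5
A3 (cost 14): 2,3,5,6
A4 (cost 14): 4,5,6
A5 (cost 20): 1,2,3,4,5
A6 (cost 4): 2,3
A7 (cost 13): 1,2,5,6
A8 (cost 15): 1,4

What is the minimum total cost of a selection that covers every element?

23

A1, A4 cover every element at cost 9 + 14 = 23.
Any cover uses at least 2 sets; among all covering selections none totals below 23.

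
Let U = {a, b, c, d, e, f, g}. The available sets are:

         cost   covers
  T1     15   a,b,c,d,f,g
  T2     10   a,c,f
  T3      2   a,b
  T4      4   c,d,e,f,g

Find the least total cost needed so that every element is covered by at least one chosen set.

T3, T4 cover every element at cost 2 + 4 = 6.
Any cover uses at least 2 sets; among all covering selections none totals below 6.

6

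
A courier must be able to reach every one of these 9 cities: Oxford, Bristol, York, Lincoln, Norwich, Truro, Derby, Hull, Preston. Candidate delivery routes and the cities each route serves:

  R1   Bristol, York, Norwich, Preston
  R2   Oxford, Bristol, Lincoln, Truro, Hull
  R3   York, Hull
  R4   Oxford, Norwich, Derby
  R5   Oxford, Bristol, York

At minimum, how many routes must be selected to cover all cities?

3

R1, R2, R4 together cover {Oxford, Bristol, York, Lincoln, Norwich, Truro, Derby, Hull, Preston} — every city.
No 2 of the 5 routes cover everything (all 10 pairs fall short), so 3 is minimum.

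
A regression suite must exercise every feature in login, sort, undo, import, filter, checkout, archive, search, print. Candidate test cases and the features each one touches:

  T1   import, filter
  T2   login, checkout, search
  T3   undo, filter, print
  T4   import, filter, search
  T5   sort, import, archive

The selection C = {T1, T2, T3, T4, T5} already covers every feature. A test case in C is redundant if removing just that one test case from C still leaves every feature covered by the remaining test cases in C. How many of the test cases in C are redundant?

Drop T1: the rest still cover every feature — redundant.
Drop T2: login, checkout uncovered — not redundant.
Drop T3: undo, print uncovered — not redundant.
Drop T4: the rest still cover every feature — redundant.
Drop T5: sort, archive uncovered — not redundant.
2 redundant: T1, T4.

2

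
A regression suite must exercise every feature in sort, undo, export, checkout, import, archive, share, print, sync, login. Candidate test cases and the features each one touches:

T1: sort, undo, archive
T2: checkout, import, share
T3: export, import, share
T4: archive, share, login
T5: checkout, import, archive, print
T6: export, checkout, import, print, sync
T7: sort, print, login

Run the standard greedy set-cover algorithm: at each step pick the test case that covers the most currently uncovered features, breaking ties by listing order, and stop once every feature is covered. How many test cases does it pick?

Pick 1: T6 covers 5 new features (export, checkout, import, print, sync).
Pick 2: T1 covers 3 new features (sort, undo, archive).
Pick 3: T4 covers 2 new features (share, login).
Greedy uses 3 test cases.

3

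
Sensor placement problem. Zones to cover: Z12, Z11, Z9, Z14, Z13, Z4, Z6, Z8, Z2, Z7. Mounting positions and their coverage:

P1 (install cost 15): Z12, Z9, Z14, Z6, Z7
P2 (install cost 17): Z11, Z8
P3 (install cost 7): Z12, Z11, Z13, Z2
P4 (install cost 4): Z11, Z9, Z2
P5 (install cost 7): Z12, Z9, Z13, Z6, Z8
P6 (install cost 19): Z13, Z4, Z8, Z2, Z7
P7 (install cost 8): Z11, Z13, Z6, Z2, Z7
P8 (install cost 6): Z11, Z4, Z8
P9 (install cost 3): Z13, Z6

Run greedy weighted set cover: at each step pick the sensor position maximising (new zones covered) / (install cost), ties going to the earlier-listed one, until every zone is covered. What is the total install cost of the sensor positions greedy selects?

Pick 1: P4 adds 3 new (Z11, Z9, Z2) at install cost 4 (ratio 3/4).
Pick 2: P9 adds 2 new (Z13, Z6) at install cost 3 (ratio 2/3).
Pick 3: P8 adds 2 new (Z4, Z8) at install cost 6 (ratio 2/6).
Pick 4: P1 adds 3 new (Z12, Z14, Z7) at install cost 15 (ratio 3/15).
Greedy total install cost: 4 + 3 + 6 + 15 = 28.

28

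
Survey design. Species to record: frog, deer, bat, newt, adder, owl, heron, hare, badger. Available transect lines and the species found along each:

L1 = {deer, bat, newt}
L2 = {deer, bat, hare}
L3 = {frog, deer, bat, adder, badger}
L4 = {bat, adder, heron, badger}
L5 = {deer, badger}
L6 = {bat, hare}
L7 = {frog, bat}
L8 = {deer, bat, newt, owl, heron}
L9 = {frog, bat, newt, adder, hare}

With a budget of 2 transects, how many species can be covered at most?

8

Choosing L3, L8 covers {frog, deer, bat, newt, adder, owl, heron, badger} — 8 species.
No choice of 2 transects does better; here hare is left uncovered.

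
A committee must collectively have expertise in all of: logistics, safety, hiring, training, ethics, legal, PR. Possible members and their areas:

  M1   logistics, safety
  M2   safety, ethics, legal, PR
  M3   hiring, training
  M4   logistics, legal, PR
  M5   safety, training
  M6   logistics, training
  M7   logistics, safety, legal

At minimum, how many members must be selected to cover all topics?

M1, M2, M3 together cover {logistics, safety, hiring, training, ethics, legal, PR} — every topic.
No 2 of the 7 members cover everything (all 21 pairs fall short), so 3 is minimum.

3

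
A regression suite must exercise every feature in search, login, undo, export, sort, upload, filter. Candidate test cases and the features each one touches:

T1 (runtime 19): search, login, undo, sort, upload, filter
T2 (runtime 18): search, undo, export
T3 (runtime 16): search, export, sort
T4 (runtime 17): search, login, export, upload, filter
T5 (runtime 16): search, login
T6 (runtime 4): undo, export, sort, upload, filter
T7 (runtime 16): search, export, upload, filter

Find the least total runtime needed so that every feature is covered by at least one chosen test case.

20

T5, T6 cover every feature at runtime 16 + 4 = 20.
Any cover uses at least 2 test cases; among all covering selections none totals below 20.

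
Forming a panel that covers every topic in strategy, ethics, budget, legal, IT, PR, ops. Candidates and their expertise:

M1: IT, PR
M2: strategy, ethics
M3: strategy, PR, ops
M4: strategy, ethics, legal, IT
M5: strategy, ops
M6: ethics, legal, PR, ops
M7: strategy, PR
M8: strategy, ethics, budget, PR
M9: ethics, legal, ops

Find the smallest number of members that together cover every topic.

3

M1, M6, M8 together cover {strategy, ethics, budget, legal, IT, PR, ops} — every topic.
No 2 of the 9 members cover everything (all 36 pairs fall short), so 3 is minimum.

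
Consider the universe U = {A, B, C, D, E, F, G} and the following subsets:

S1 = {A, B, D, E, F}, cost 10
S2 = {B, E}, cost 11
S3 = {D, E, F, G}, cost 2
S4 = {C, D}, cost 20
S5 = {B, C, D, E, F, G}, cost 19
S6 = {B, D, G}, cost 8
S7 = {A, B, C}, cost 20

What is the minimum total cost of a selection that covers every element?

22

S3, S7 cover every element at cost 2 + 20 = 22.
Any cover uses at least 2 sets; among all covering selections none totals below 22.
Greedy by coverage-per-cost would pick S3, S1, S5 for 31 — worse than the optimum 22.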